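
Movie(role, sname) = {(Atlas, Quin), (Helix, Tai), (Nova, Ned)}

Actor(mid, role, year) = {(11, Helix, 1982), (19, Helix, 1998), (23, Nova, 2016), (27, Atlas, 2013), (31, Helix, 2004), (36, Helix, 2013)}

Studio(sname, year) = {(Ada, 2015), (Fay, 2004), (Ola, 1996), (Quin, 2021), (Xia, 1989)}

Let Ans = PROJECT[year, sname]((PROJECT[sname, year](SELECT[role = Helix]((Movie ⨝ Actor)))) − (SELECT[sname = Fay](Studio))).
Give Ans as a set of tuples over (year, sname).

Joining Movie and Actor on role yields {(Atlas, Quin, 27, 2013), (Helix, Tai, 11, 1982), (Helix, Tai, 19, 1998), (Helix, Tai, 31, 2004), (Helix, Tai, 36, 2013), (Nova, Ned, 23, 2016)}.
σ[role = Helix]: keep tuples satisfying role = Helix → {(Helix, Tai, 11, 1982), (Helix, Tai, 19, 1998), (Helix, Tai, 31, 2004), (Helix, Tai, 36, 2013)}
π[sname, year]: project onto (sname, year) → {(Tai, 1982), (Tai, 1998), (Tai, 2004), (Tai, 2013)}
σ[sname = Fay]: keep tuples satisfying sname = Fay → {(Fay, 2004)}
Taking the difference: {(Tai, 1982), (Tai, 1998), (Tai, 2004), (Tai, 2013)}
π[year, sname]: project onto (year, sname) → {(1982, Tai), (1998, Tai), (2004, Tai), (2013, Tai)}

{(1982, Tai), (1998, Tai), (2004, Tai), (2013, Tai)}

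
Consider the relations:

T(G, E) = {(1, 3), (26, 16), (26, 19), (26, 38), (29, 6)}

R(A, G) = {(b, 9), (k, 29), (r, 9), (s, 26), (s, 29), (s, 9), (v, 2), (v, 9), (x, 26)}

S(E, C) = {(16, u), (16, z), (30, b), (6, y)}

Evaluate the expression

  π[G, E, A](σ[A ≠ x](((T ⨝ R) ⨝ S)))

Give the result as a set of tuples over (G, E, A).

{(26, 16, s), (29, 6, k), (29, 6, s)}

T ⋈ R (natural join on G): {(26, 16, s), (26, 16, x), (26, 19, s), (26, 19, x), (26, 38, s), (26, 38, x), (29, 6, k), (29, 6, s)}
(T ⨝ R) ⋈ S (natural join on E): {(26, 16, s, u), (26, 16, s, z), (26, 16, x, u), (26, 16, x, z), (29, 6, k, y), (29, 6, s, y)}
σ[A ≠ x]: keep tuples satisfying A ≠ x → {(26, 16, s, u), (26, 16, s, z), (29, 6, k, y), (29, 6, s, y)}
Projecting to G, E, A (1 duplicate(s) eliminated): {(26, 16, s), (29, 6, k), (29, 6, s)}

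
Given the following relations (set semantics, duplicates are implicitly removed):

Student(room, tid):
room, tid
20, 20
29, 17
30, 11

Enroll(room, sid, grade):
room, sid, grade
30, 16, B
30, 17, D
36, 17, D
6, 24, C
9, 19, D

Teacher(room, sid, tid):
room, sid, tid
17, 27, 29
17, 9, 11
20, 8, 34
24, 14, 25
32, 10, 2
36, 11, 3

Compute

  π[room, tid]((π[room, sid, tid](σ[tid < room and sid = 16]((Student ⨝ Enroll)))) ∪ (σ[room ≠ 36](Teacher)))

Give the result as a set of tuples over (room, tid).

{(17, 11), (17, 29), (20, 34), (24, 25), (30, 11), (32, 2)}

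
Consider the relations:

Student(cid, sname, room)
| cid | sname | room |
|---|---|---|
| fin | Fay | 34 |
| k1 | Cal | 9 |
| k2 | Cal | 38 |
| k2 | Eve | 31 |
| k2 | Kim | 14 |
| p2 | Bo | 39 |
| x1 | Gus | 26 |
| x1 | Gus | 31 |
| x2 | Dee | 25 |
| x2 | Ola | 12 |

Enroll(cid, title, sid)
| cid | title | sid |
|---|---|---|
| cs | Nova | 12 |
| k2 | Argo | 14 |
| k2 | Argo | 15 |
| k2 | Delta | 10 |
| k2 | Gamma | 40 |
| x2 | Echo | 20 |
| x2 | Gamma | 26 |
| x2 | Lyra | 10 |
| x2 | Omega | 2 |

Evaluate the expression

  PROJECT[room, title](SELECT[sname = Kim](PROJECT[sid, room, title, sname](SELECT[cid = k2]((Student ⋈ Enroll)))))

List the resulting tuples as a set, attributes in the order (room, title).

{(14, Argo), (14, Delta), (14, Gamma)}

Joining Student and Enroll on cid yields {(k2, Cal, 38, Argo, 14), (k2, Cal, 38, Argo, 15), (k2, Cal, 38, Delta, 10), (k2, Cal, 38, Gamma, 40), (k2, Eve, 31, Argo, 14), (k2, Eve, 31, Argo, 15), (k2, Eve, 31, Delta, 10), (k2, Eve, 31, Gamma, 40), (k2, Kim, 14, Argo, 14), (k2, Kim, 14, Argo, 15), (k2, Kim, 14, Delta, 10), (k2, Kim, 14, Gamma, 40), (x2, Dee, 25, Echo, 20), (x2, Dee, 25, Gamma, 26), (x2, Dee, 25, Lyra, 10), (x2, Dee, 25, Omega, 2), (x2, Ola, 12, Echo, 20), (x2, Ola, 12, Gamma, 26), (x2, Ola, 12, Lyra, 10), (x2, Ola, 12, Omega, 2)}.
σ[cid = k2]: keep tuples satisfying cid = k2 → {(k2, Cal, 38, Argo, 14), (k2, Cal, 38, Argo, 15), (k2, Cal, 38, Delta, 10), (k2, Cal, 38, Gamma, 40), (k2, Eve, 31, Argo, 14), (k2, Eve, 31, Argo, 15), (k2, Eve, 31, Delta, 10), (k2, Eve, 31, Gamma, 40), (k2, Kim, 14, Argo, 14), (k2, Kim, 14, Argo, 15), (k2, Kim, 14, Delta, 10), (k2, Kim, 14, Gamma, 40)}
Projecting to sid, room, title, sname: {(10, 14, Delta, Kim), (10, 31, Delta, Eve), (10, 38, Delta, Cal), (14, 14, Argo, Kim), (14, 31, Argo, Eve), (14, 38, Argo, Cal), (15, 14, Argo, Kim), (15, 31, Argo, Eve), (15, 38, Argo, Cal), (40, 14, Gamma, Kim), (40, 31, Gamma, Eve), (40, 38, Gamma, Cal)}
σ[sname = Kim]: keep tuples satisfying sname = Kim → {(10, 14, Delta, Kim), (14, 14, Argo, Kim), (15, 14, Argo, Kim), (40, 14, Gamma, Kim)}
Projecting to room, title (1 duplicate(s) eliminated): {(14, Argo), (14, Delta), (14, Gamma)}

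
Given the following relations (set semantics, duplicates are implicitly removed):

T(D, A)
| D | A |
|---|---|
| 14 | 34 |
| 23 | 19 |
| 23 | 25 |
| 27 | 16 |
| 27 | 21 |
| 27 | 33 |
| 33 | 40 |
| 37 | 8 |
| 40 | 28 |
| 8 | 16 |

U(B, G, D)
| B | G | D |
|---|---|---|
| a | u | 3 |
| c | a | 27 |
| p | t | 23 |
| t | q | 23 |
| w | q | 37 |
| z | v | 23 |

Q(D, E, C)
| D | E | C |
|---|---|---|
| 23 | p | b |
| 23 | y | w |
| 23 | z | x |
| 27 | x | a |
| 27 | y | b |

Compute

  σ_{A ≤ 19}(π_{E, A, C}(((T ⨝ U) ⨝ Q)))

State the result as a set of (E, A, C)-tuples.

{(p, 19, b), (x, 16, a), (y, 16, b), (y, 19, w), (z, 19, x)}

T ⋈ U (natural join on D): {(23, 19, p, t), (23, 19, t, q), (23, 19, z, v), (23, 25, p, t), (23, 25, t, q), (23, 25, z, v), (27, 16, c, a), (27, 21, c, a), (27, 33, c, a), (37, 8, w, q)}
(T ⨝ U) ⋈ Q (natural join on D): {(23, 19, p, t, p, b), (23, 19, p, t, y, w), (23, 19, p, t, z, x), (23, 19, t, q, p, b), (23, 19, t, q, y, w), (23, 19, t, q, z, x), (23, 19, z, v, p, b), (23, 19, z, v, y, w), (23, 19, z, v, z, x), (23, 25, p, t, p, b), (23, 25, p, t, y, w), (23, 25, p, t, z, x), (23, 25, t, q, p, b), (23, 25, t, q, y, w), (23, 25, t, q, z, x), (23, 25, z, v, p, b), (23, 25, z, v, y, w), (23, 25, z, v, z, x), (27, 16, c, a, x, a), (27, 16, c, a, y, b), (27, 21, c, a, x, a), (27, 21, c, a, y, b), (27, 33, c, a, x, a), (27, 33, c, a, y, b)}
Projecting to E, A, C (12 duplicate(s) eliminated): {(p, 19, b), (p, 25, b), (x, 16, a), (x, 21, a), (x, 33, a), (y, 16, b), (y, 19, w), (y, 21, b), (y, 25, w), (y, 33, b), (z, 19, x), (z, 25, x)}
σ[A ≤ 19]: keep tuples satisfying A ≤ 19 → {(p, 19, b), (x, 16, a), (y, 16, b), (y, 19, w), (z, 19, x)}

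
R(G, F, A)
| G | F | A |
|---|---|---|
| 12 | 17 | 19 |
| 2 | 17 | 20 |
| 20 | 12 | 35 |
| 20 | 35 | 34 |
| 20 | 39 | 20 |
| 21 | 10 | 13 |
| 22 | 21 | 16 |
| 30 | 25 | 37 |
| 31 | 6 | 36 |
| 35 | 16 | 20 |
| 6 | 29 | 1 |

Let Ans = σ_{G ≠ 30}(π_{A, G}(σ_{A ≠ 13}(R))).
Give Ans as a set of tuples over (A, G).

Apply σ_{A ≠ 13}; surviving tuples: {(12, 17, 19), (2, 17, 20), (20, 12, 35), (20, 35, 34), (20, 39, 20), (22, 21, 16), (30, 25, 37), (31, 6, 36), (35, 16, 20), (6, 29, 1)}
π_{A, G} gives {(1, 6), (16, 22), (19, 12), (20, 2), (20, 20), (20, 35), (34, 20), (35, 20), (36, 31), (37, 30)}.
Apply σ_{G ≠ 30}; surviving tuples: {(1, 6), (16, 22), (19, 12), (20, 2), (20, 20), (20, 35), (34, 20), (35, 20), (36, 31)}

{(1, 6), (16, 22), (19, 12), (20, 2), (20, 20), (20, 35), (34, 20), (35, 20), (36, 31)}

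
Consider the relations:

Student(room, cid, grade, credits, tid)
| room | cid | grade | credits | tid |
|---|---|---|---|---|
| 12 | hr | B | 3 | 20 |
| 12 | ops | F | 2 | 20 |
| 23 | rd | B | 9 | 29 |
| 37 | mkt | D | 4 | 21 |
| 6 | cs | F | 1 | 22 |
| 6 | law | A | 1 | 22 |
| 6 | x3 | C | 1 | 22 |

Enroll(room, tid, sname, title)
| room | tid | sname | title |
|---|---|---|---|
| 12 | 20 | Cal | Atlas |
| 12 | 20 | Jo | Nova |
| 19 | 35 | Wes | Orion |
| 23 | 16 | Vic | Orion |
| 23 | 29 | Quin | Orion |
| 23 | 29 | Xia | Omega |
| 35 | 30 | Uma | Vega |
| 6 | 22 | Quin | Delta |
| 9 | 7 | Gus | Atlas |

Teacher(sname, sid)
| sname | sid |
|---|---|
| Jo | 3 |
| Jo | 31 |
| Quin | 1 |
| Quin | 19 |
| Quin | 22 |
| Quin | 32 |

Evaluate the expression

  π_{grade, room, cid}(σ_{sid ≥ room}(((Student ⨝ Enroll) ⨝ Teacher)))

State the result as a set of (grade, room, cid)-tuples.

{(A, 6, law), (B, 12, hr), (B, 23, rd), (C, 6, x3), (F, 12, ops), (F, 6, cs)}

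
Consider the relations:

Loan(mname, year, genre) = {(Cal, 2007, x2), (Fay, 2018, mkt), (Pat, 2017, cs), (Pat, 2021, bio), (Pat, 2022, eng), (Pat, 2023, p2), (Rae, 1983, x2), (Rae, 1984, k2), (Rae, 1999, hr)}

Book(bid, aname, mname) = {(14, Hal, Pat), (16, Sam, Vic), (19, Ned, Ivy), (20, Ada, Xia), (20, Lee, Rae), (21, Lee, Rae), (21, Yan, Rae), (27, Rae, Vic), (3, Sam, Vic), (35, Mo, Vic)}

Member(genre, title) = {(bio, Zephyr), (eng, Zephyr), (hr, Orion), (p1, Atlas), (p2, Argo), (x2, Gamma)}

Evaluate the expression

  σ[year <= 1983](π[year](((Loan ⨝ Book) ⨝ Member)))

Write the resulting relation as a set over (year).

{1983}

Joining Loan and Book on mname yields {(Pat, 2017, cs, 14, Hal), (Pat, 2021, bio, 14, Hal), (Pat, 2022, eng, 14, Hal), (Pat, 2023, p2, 14, Hal), (Rae, 1983, x2, 20, Lee), (Rae, 1983, x2, 21, Lee), (Rae, 1983, x2, 21, Yan), (Rae, 1984, k2, 20, Lee), (Rae, 1984, k2, 21, Lee), (Rae, 1984, k2, 21, Yan), (Rae, 1999, hr, 20, Lee), (Rae, 1999, hr, 21, Lee), (Rae, 1999, hr, 21, Yan)}.
Joining (Loan ⨝ Book) and Member on genre yields {(Pat, 2021, bio, 14, Hal, Zephyr), (Pat, 2022, eng, 14, Hal, Zephyr), (Pat, 2023, p2, 14, Hal, Argo), (Rae, 1983, x2, 20, Lee, Gamma), (Rae, 1983, x2, 21, Lee, Gamma), (Rae, 1983, x2, 21, Yan, Gamma), (Rae, 1999, hr, 20, Lee, Orion), (Rae, 1999, hr, 21, Lee, Orion), (Rae, 1999, hr, 21, Yan, Orion)}.
π_{year} gives {1983, 1999, 2021, 2022, 2023} (4 duplicate(s) eliminated).
Apply σ_{year <= 1983}; surviving tuples: {1983}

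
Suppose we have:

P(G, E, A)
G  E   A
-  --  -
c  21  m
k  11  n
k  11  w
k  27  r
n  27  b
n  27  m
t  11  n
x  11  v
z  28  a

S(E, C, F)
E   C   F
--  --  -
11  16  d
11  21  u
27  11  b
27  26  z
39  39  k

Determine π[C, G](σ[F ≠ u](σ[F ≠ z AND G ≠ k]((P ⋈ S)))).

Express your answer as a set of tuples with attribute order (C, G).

{(11, n), (16, t), (16, x)}

Joining P and S on E yields {(k, 11, n, 16, d), (k, 11, n, 21, u), (k, 11, w, 16, d), (k, 11, w, 21, u), (k, 27, r, 11, b), (k, 27, r, 26, z), (n, 27, b, 11, b), (n, 27, b, 26, z), (n, 27, m, 11, b), (n, 27, m, 26, z), (t, 11, n, 16, d), (t, 11, n, 21, u), (x, 11, v, 16, d), (x, 11, v, 21, u)}.
Filtering on F ≠ z AND G ≠ k leaves {(n, 27, b, 11, b), (n, 27, m, 11, b), (t, 11, n, 16, d), (t, 11, n, 21, u), (x, 11, v, 16, d), (x, 11, v, 21, u)}.
Filtering on F ≠ u leaves {(n, 27, b, 11, b), (n, 27, m, 11, b), (t, 11, n, 16, d), (x, 11, v, 16, d)}.
π_{C, G} gives {(11, n), (16, t), (16, x)} (1 duplicate(s) eliminated).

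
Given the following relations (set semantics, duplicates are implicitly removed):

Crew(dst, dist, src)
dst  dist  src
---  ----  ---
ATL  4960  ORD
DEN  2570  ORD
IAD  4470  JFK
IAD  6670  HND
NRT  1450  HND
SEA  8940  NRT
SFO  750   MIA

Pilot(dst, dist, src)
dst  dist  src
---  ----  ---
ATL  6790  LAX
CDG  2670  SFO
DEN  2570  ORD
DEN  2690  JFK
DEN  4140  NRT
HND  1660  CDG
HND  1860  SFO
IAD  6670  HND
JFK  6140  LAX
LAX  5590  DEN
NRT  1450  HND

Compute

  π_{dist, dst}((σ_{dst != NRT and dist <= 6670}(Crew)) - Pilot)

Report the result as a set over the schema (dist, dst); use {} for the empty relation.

{(4470, IAD), (4960, ATL), (750, SFO)}

σ[dst != NRT and dist <= 6670]: keep tuples satisfying dst != NRT and dist <= 6670 → {(ATL, 4960, ORD), (DEN, 2570, ORD), (IAD, 4470, JFK), (IAD, 6670, HND), (SFO, 750, MIA)}
Taking the difference: {(ATL, 4960, ORD), (IAD, 4470, JFK), (SFO, 750, MIA)}
π_{dist, dst} gives {(4470, IAD), (4960, ATL), (750, SFO)}.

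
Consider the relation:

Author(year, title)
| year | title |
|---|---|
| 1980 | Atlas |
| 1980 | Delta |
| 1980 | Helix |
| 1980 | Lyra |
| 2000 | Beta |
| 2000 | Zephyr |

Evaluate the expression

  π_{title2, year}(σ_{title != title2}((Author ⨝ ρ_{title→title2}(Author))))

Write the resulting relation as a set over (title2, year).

ρ[title→title2]: schema becomes (year, title2); tuples unchanged.
Joining Author and ρ_{title→title2}(Author) on year yields {(1980, Atlas, Atlas), (1980, Atlas, Delta), (1980, Atlas, Helix), (1980, Atlas, Lyra), (1980, Delta, Atlas), (1980, Delta, Delta), (1980, Delta, Helix), (1980, Delta, Lyra), (1980, Helix, Atlas), (1980, Helix, Delta), (1980, Helix, Helix), (1980, Helix, Lyra), (1980, Lyra, Atlas), (1980, Lyra, Delta), (1980, Lyra, Helix), (1980, Lyra, Lyra), (2000, Beta, Beta), (2000, Beta, Zephyr), (2000, Zephyr, Beta), (2000, Zephyr, Zephyr)}.
σ[title != title2]: keep tuples satisfying title != title2 → {(1980, Atlas, Delta), (1980, Atlas, Helix), (1980, Atlas, Lyra), (1980, Delta, Atlas), (1980, Delta, Helix), (1980, Delta, Lyra), (1980, Helix, Atlas), (1980, Helix, Delta), (1980, Helix, Lyra), (1980, Lyra, Atlas), (1980, Lyra, Delta), (1980, Lyra, Helix), (2000, Beta, Zephyr), (2000, Zephyr, Beta)}
Projecting to title2, year (8 duplicate(s) eliminated): {(Atlas, 1980), (Beta, 2000), (Delta, 1980), (Helix, 1980), (Lyra, 1980), (Zephyr, 2000)}

{(Atlas, 1980), (Beta, 2000), (Delta, 1980), (Helix, 1980), (Lyra, 1980), (Zephyr, 2000)}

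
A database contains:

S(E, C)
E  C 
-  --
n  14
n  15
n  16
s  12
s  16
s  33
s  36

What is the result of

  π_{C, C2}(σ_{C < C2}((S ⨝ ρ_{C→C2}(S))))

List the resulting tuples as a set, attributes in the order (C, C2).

ρ[C→C2]: schema becomes (E, C2); tuples unchanged.
Joining S and ρ_{C→C2}(S) on E yields {(n, 14, 14), (n, 14, 15), (n, 14, 16), (n, 15, 14), (n, 15, 15), (n, 15, 16), (n, 16, 14), (n, 16, 15), (n, 16, 16), (s, 12, 12), (s, 12, 16), (s, 12, 33), (s, 12, 36), (s, 16, 12), (s, 16, 16), (s, 16, 33), (s, 16, 36), (s, 33, 12), (s, 33, 16), (s, 33, 33), (s, 33, 36), (s, 36, 12), (s, 36, 16), (s, 36, 33), (s, 36, 36)}.
σ[C < C2]: keep tuples satisfying C < C2 → {(n, 14, 15), (n, 14, 16), (n, 15, 16), (s, 12, 16), (s, 12, 33), (s, 12, 36), (s, 16, 33), (s, 16, 36), (s, 33, 36)}
Keep only column(s) C, C2: {(12, 16), (12, 33), (12, 36), (14, 15), (14, 16), (15, 16), (16, 33), (16, 36), (33, 36)}

{(12, 16), (12, 33), (12, 36), (14, 15), (14, 16), (15, 16), (16, 33), (16, 36), (33, 36)}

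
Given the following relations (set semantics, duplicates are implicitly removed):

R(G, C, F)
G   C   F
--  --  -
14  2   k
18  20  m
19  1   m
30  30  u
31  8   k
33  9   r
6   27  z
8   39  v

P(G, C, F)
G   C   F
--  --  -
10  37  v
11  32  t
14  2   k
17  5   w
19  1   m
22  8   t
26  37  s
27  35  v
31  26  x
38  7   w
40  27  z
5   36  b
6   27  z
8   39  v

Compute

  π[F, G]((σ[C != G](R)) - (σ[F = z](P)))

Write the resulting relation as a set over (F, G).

Selection C != G: {(14, 2, k), (18, 20, m), (19, 1, m), (31, 8, k), (33, 9, r), (6, 27, z), (8, 39, v)}
Selection F = z: {(40, 27, z), (6, 27, z)}
Set difference of the two operands is {(14, 2, k), (18, 20, m), (19, 1, m), (31, 8, k), (33, 9, r), (8, 39, v)}.
π[F, G]: project onto (F, G) → {(k, 14), (k, 31), (m, 18), (m, 19), (r, 33), (v, 8)}

{(k, 14), (k, 31), (m, 18), (m, 19), (r, 33), (v, 8)}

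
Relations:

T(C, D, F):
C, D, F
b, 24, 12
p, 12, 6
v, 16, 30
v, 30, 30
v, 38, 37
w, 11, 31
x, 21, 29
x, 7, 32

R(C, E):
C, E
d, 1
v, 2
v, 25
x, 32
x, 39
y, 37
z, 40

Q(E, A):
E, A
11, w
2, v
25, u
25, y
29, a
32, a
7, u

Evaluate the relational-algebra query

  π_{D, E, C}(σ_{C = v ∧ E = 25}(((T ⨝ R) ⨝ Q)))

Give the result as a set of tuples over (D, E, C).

Natural join on C: {(v, 16, 30, 2), (v, 16, 30, 25), (v, 30, 30, 2), (v, 30, 30, 25), (v, 38, 37, 2), (v, 38, 37, 25), (x, 21, 29, 32), (x, 21, 29, 39), (x, 7, 32, 32), (x, 7, 32, 39)}
Natural join on E: {(v, 16, 30, 2, v), (v, 16, 30, 25, u), (v, 16, 30, 25, y), (v, 30, 30, 2, v), (v, 30, 30, 25, u), (v, 30, 30, 25, y), (v, 38, 37, 2, v), (v, 38, 37, 25, u), (v, 38, 37, 25, y), (x, 21, 29, 32, a), (x, 7, 32, 32, a)}
Apply σ_{C = v ∧ E = 25}; surviving tuples: {(v, 16, 30, 25, u), (v, 16, 30, 25, y), (v, 30, 30, 25, u), (v, 30, 30, 25, y), (v, 38, 37, 25, u), (v, 38, 37, 25, y)}
π[D, E, C]: project onto (D, E, C) (3 duplicate(s) eliminated) → {(16, 25, v), (30, 25, v), (38, 25, v)}

{(16, 25, v), (30, 25, v), (38, 25, v)}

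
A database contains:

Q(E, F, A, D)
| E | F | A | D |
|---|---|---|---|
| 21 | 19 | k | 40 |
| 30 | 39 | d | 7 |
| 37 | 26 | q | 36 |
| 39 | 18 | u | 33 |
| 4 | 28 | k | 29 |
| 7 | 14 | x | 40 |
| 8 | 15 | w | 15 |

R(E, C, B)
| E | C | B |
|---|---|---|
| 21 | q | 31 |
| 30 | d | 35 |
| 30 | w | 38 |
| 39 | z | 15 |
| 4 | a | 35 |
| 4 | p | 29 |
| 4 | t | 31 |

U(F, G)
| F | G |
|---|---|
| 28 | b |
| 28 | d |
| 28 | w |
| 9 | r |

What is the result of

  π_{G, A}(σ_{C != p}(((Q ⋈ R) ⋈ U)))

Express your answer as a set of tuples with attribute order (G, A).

{(b, k), (d, k), (w, k)}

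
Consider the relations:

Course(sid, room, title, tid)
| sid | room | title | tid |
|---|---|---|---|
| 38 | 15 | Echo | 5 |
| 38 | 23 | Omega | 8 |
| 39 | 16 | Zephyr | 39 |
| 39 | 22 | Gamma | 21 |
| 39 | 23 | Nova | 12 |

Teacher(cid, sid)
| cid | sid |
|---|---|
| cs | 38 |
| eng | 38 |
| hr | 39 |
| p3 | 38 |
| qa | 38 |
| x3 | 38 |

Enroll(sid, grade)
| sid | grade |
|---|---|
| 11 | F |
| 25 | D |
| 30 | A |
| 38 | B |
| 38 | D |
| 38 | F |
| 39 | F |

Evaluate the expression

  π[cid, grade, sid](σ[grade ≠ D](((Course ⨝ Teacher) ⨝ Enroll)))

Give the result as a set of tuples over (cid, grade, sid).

Joining Course and Teacher on sid yields {(38, 15, Echo, 5, cs), (38, 15, Echo, 5, eng), (38, 15, Echo, 5, p3), (38, 15, Echo, 5, qa), (38, 15, Echo, 5, x3), (38, 23, Omega, 8, cs), (38, 23, Omega, 8, eng), (38, 23, Omega, 8, p3), (38, 23, Omega, 8, qa), (38, 23, Omega, 8, x3), (39, 16, Zephyr, 39, hr), (39, 22, Gamma, 21, hr), (39, 23, Nova, 12, hr)}.
Joining (Course ⨝ Teacher) and Enroll on sid yields {(38, 15, Echo, 5, cs, B), (38, 15, Echo, 5, cs, D), (38, 15, Echo, 5, cs, F), (38, 15, Echo, 5, eng, B), (38, 15, Echo, 5, eng, D), (38, 15, Echo, 5, eng, F), (38, 15, Echo, 5, p3, B), (38, 15, Echo, 5, p3, D), (38, 15, Echo, 5, p3, F), (38, 15, Echo, 5, qa, B), (38, 15, Echo, 5, qa, D), (38, 15, Echo, 5, qa, F), (38, 15, Echo, 5, x3, B), (38, 15, Echo, 5, x3, D), (38, 15, Echo, 5, x3, F), (38, 23, Omega, 8, cs, B), (38, 23, Omega, 8, cs, D), (38, 23, Omega, 8, cs, F), (38, 23, Omega, 8, eng, B), (38, 23, Omega, 8, eng, D), (38, 23, Omega, 8, eng, F), (38, 23, Omega, 8, p3, B), (38, 23, Omega, 8, p3, D), (38, 23, Omega, 8, p3, F), (38, 23, Omega, 8, qa, B), (38, 23, Omega, 8, qa, D), (38, 23, Omega, 8, qa, F), (38, 23, Omega, 8, x3, B), (38, 23, Omega, 8, x3, D), (38, 23, Omega, 8, x3, F), (39, 16, Zephyr, 39, hr, F), (39, 22, Gamma, 21, hr, F), (39, 23, Nova, 12, hr, F)}.
σ[grade ≠ D]: keep tuples satisfying grade ≠ D → {(38, 15, Echo, 5, cs, B), (38, 15, Echo, 5, cs, F), (38, 15, Echo, 5, eng, B), (38, 15, Echo, 5, eng, F), (38, 15, Echo, 5, p3, B), (38, 15, Echo, 5, p3, F), (38, 15, Echo, 5, qa, B), (38, 15, Echo, 5, qa, F), (38, 15, Echo, 5, x3, B), (38, 15, Echo, 5, x3, F), (38, 23, Omega, 8, cs, B), (38, 23, Omega, 8, cs, F), (38, 23, Omega, 8, eng, B), (38, 23, Omega, 8, eng, F), (38, 23, Omega, 8, p3, B), (38, 23, Omega, 8, p3, F), (38, 23, Omega, 8, qa, B), (38, 23, Omega, 8, qa, F), (38, 23, Omega, 8, x3, B), (38, 23, Omega, 8, x3, F), (39, 16, Zephyr, 39, hr, F), (39, 22, Gamma, 21, hr, F), (39, 23, Nova, 12, hr, F)}
Keep only column(s) cid, grade, sid (12 duplicate(s) eliminated): {(cs, B, 38), (cs, F, 38), (eng, B, 38), (eng, F, 38), (hr, F, 39), (p3, B, 38), (p3, F, 38), (qa, B, 38), (qa, F, 38), (x3, B, 38), (x3, F, 38)}

{(cs, B, 38), (cs, F, 38), (eng, B, 38), (eng, F, 38), (hr, F, 39), (p3, B, 38), (p3, F, 38), (qa, B, 38), (qa, F, 38), (x3, B, 38), (x3, F, 38)}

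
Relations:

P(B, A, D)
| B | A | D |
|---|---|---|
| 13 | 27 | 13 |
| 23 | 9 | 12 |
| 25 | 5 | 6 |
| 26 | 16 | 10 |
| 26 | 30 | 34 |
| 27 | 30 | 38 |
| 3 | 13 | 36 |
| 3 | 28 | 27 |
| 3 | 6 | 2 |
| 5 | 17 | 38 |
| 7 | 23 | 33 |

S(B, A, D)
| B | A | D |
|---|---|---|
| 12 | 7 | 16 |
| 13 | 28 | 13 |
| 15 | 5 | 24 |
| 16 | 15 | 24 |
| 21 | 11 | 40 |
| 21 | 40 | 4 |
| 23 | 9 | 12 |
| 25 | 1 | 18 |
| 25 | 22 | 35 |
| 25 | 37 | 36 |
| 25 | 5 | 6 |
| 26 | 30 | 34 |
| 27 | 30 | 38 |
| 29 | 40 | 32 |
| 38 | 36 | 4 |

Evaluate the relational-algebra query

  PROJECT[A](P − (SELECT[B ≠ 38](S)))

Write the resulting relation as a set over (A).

{13, 16, 17, 23, 27, 28, 6}

Apply σ_{B ≠ 38}; surviving tuples: {(12, 7, 16), (13, 28, 13), (15, 5, 24), (16, 15, 24), (21, 11, 40), (21, 40, 4), (23, 9, 12), (25, 1, 18), (25, 22, 35), (25, 37, 36), (25, 5, 6), (26, 30, 34), (27, 30, 38), (29, 40, 32)}
Set difference of the two operands is {(13, 27, 13), (26, 16, 10), (3, 13, 36), (3, 28, 27), (3, 6, 2), (5, 17, 38), (7, 23, 33)}.
Keep only column(s) A: {13, 16, 17, 23, 27, 28, 6}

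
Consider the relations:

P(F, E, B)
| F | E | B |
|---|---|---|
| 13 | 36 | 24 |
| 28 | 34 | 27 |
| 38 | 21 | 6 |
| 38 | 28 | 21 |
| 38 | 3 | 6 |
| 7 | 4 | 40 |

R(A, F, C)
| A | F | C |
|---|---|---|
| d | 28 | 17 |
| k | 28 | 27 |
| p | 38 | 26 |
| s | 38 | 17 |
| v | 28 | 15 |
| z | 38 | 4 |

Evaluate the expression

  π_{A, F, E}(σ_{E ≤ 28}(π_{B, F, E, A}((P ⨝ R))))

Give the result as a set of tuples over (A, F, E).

{(p, 38, 21), (p, 38, 28), (p, 38, 3), (s, 38, 21), (s, 38, 28), (s, 38, 3), (z, 38, 21), (z, 38, 28), (z, 38, 3)}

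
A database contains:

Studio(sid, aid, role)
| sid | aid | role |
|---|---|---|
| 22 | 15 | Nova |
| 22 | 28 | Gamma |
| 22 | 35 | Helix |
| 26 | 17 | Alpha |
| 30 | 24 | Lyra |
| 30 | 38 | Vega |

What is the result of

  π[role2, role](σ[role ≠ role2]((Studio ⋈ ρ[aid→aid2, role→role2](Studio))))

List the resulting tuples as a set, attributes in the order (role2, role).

{(Gamma, Helix), (Gamma, Nova), (Helix, Gamma), (Helix, Nova), (Lyra, Vega), (Nova, Gamma), (Nova, Helix), (Vega, Lyra)}

ρ[aid→aid2, role→role2]: schema becomes (sid, aid2, role2); tuples unchanged.
Studio ⋈ ρ[aid→aid2, role→role2](Studio) (natural join on sid): {(22, 15, Nova, 15, Nova), (22, 15, Nova, 28, Gamma), (22, 15, Nova, 35, Helix), (22, 28, Gamma, 15, Nova), (22, 28, Gamma, 28, Gamma), (22, 28, Gamma, 35, Helix), (22, 35, Helix, 15, Nova), (22, 35, Helix, 28, Gamma), (22, 35, Helix, 35, Helix), (26, 17, Alpha, 17, Alpha), (30, 24, Lyra, 24, Lyra), (30, 24, Lyra, 38, Vega), (30, 38, Vega, 24, Lyra), (30, 38, Vega, 38, Vega)}
Selection role ≠ role2: {(22, 15, Nova, 28, Gamma), (22, 15, Nova, 35, Helix), (22, 28, Gamma, 15, Nova), (22, 28, Gamma, 35, Helix), (22, 35, Helix, 15, Nova), (22, 35, Helix, 28, Gamma), (30, 24, Lyra, 38, Vega), (30, 38, Vega, 24, Lyra)}
π[role2, role]: project onto (role2, role) → {(Gamma, Helix), (Gamma, Nova), (Helix, Gamma), (Helix, Nova), (Lyra, Vega), (Nova, Gamma), (Nova, Helix), (Vega, Lyra)}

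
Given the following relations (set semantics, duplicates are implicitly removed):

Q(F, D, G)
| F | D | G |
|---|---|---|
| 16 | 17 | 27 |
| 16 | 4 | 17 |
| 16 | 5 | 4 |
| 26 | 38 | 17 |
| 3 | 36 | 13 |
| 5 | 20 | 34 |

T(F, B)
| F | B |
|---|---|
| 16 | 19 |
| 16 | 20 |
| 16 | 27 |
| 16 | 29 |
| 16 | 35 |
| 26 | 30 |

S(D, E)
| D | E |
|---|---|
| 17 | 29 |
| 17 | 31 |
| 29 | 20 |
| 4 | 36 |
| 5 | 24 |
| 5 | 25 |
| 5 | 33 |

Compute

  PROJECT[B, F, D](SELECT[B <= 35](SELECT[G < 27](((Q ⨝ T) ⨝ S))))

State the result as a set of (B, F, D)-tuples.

{(19, 16, 4), (19, 16, 5), (20, 16, 4), (20, 16, 5), (27, 16, 4), (27, 16, 5), (29, 16, 4), (29, 16, 5), (35, 16, 4), (35, 16, 5)}

Natural join on F: {(16, 17, 27, 19), (16, 17, 27, 20), (16, 17, 27, 27), (16, 17, 27, 29), (16, 17, 27, 35), (16, 4, 17, 19), (16, 4, 17, 20), (16, 4, 17, 27), (16, 4, 17, 29), (16, 4, 17, 35), (16, 5, 4, 19), (16, 5, 4, 20), (16, 5, 4, 27), (16, 5, 4, 29), (16, 5, 4, 35), (26, 38, 17, 30)}
Natural join on D: {(16, 17, 27, 19, 29), (16, 17, 27, 19, 31), (16, 17, 27, 20, 29), (16, 17, 27, 20, 31), (16, 17, 27, 27, 29), (16, 17, 27, 27, 31), (16, 17, 27, 29, 29), (16, 17, 27, 29, 31), (16, 17, 27, 35, 29), (16, 17, 27, 35, 31), (16, 4, 17, 19, 36), (16, 4, 17, 20, 36), (16, 4, 17, 27, 36), (16, 4, 17, 29, 36), (16, 4, 17, 35, 36), (16, 5, 4, 19, 24), (16, 5, 4, 19, 25), (16, 5, 4, 19, 33), (16, 5, 4, 20, 24), (16, 5, 4, 20, 25), (16, 5, 4, 20, 33), (16, 5, 4, 27, 24), (16, 5, 4, 27, 25), (16, 5, 4, 27, 33), (16, 5, 4, 29, 24), (16, 5, 4, 29, 25), (16, 5, 4, 29, 33), (16, 5, 4, 35, 24), (16, 5, 4, 35, 25), (16, 5, 4, 35, 33)}
Filtering on G < 27 leaves {(16, 4, 17, 19, 36), (16, 4, 17, 20, 36), (16, 4, 17, 27, 36), (16, 4, 17, 29, 36), (16, 4, 17, 35, 36), (16, 5, 4, 19, 24), (16, 5, 4, 19, 25), (16, 5, 4, 19, 33), (16, 5, 4, 20, 24), (16, 5, 4, 20, 25), (16, 5, 4, 20, 33), (16, 5, 4, 27, 24), (16, 5, 4, 27, 25), (16, 5, 4, 27, 33), (16, 5, 4, 29, 24), (16, 5, 4, 29, 25), (16, 5, 4, 29, 33), (16, 5, 4, 35, 24), (16, 5, 4, 35, 25), (16, 5, 4, 35, 33)}.
Filtering on B <= 35 leaves {(16, 4, 17, 19, 36), (16, 4, 17, 20, 36), (16, 4, 17, 27, 36), (16, 4, 17, 29, 36), (16, 4, 17, 35, 36), (16, 5, 4, 19, 24), (16, 5, 4, 19, 25), (16, 5, 4, 19, 33), (16, 5, 4, 20, 24), (16, 5, 4, 20, 25), (16, 5, 4, 20, 33), (16, 5, 4, 27, 24), (16, 5, 4, 27, 25), (16, 5, 4, 27, 33), (16, 5, 4, 29, 24), (16, 5, 4, 29, 25), (16, 5, 4, 29, 33), (16, 5, 4, 35, 24), (16, 5, 4, 35, 25), (16, 5, 4, 35, 33)}.
π_{B, F, D} gives {(19, 16, 4), (19, 16, 5), (20, 16, 4), (20, 16, 5), (27, 16, 4), (27, 16, 5), (29, 16, 4), (29, 16, 5), (35, 16, 4), (35, 16, 5)} (10 duplicate(s) eliminated).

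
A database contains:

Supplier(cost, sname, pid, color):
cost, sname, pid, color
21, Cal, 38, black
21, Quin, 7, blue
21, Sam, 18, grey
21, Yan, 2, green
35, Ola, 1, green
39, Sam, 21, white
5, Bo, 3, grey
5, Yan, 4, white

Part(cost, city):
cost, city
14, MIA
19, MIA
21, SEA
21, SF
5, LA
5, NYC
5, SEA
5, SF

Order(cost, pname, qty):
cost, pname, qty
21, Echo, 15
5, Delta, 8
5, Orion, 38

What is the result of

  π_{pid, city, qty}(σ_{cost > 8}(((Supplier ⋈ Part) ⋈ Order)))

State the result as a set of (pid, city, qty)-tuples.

Joining Supplier and Part on cost yields {(21, Cal, 38, black, SEA), (21, Cal, 38, black, SF), (21, Quin, 7, blue, SEA), (21, Quin, 7, blue, SF), (21, Sam, 18, grey, SEA), (21, Sam, 18, grey, SF), (21, Yan, 2, green, SEA), (21, Yan, 2, green, SF), (5, Bo, 3, grey, LA), (5, Bo, 3, grey, NYC), (5, Bo, 3, grey, SEA), (5, Bo, 3, grey, SF), (5, Yan, 4, white, LA), (5, Yan, 4, white, NYC), (5, Yan, 4, white, SEA), (5, Yan, 4, white, SF)}.
Joining (Supplier ⋈ Part) and Order on cost yields {(21, Cal, 38, black, SEA, Echo, 15), (21, Cal, 38, black, SF, Echo, 15), (21, Quin, 7, blue, SEA, Echo, 15), (21, Quin, 7, blue, SF, Echo, 15), (21, Sam, 18, grey, SEA, Echo, 15), (21, Sam, 18, grey, SF, Echo, 15), (21, Yan, 2, green, SEA, Echo, 15), (21, Yan, 2, green, SF, Echo, 15), (5, Bo, 3, grey, LA, Delta, 8), (5, Bo, 3, grey, LA, Orion, 38), (5, Bo, 3, grey, NYC, Delta, 8), (5, Bo, 3, grey, NYC, Orion, 38), (5, Bo, 3, grey, SEA, Delta, 8), (5, Bo, 3, grey, SEA, Orion, 38), (5, Bo, 3, grey, SF, Delta, 8), (5, Bo, 3, grey, SF, Orion, 38), (5, Yan, 4, white, LA, Delta, 8), (5, Yan, 4, white, LA, Orion, 38), (5, Yan, 4, white, NYC, Delta, 8), (5, Yan, 4, white, NYC, Orion, 38), (5, Yan, 4, white, SEA, Delta, 8), (5, Yan, 4, white, SEA, Orion, 38), (5, Yan, 4, white, SF, Delta, 8), (5, Yan, 4, white, SF, Orion, 38)}.
Apply σ_{cost > 8}; surviving tuples: {(21, Cal, 38, black, SEA, Echo, 15), (21, Cal, 38, black, SF, Echo, 15), (21, Quin, 7, blue, SEA, Echo, 15), (21, Quin, 7, blue, SF, Echo, 15), (21, Sam, 18, grey, SEA, Echo, 15), (21, Sam, 18, grey, SF, Echo, 15), (21, Yan, 2, green, SEA, Echo, 15), (21, Yan, 2, green, SF, Echo, 15)}
Projecting to pid, city, qty: {(18, SEA, 15), (18, SF, 15), (2, SEA, 15), (2, SF, 15), (38, SEA, 15), (38, SF, 15), (7, SEA, 15), (7, SF, 15)}

{(18, SEA, 15), (18, SF, 15), (2, SEA, 15), (2, SF, 15), (38, SEA, 15), (38, SF, 15), (7, SEA, 15), (7, SF, 15)}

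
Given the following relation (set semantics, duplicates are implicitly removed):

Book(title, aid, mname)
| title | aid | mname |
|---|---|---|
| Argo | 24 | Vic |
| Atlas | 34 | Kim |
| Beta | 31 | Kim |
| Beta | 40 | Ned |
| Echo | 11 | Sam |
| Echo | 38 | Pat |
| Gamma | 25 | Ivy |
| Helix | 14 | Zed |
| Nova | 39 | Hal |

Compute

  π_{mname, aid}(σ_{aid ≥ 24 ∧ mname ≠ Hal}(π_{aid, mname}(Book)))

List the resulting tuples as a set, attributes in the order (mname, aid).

{(Ivy, 25), (Kim, 31), (Kim, 34), (Ned, 40), (Pat, 38), (Vic, 24)}

Keep only column(s) aid, mname: {(11, Sam), (14, Zed), (24, Vic), (25, Ivy), (31, Kim), (34, Kim), (38, Pat), (39, Hal), (40, Ned)}
Filtering on aid ≥ 24 ∧ mname ≠ Hal leaves {(24, Vic), (25, Ivy), (31, Kim), (34, Kim), (38, Pat), (40, Ned)}.
Keep only column(s) mname, aid: {(Ivy, 25), (Kim, 31), (Kim, 34), (Ned, 40), (Pat, 38), (Vic, 24)}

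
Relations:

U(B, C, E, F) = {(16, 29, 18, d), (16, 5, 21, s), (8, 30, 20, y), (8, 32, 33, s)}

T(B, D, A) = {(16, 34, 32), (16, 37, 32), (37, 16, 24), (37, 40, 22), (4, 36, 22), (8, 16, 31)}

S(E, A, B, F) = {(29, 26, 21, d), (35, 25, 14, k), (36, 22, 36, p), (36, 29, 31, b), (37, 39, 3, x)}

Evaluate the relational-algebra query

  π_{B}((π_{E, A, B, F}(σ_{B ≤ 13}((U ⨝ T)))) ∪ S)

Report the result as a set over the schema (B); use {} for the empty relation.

{14, 21, 3, 31, 36, 8}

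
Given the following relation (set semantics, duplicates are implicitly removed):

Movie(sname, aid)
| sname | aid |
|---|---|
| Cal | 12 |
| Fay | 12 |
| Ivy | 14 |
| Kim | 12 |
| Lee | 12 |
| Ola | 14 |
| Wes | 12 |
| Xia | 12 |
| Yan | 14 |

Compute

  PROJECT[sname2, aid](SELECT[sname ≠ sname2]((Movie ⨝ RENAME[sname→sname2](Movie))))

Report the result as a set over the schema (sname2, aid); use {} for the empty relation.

{(Cal, 12), (Fay, 12), (Ivy, 14), (Kim, 12), (Lee, 12), (Ola, 14), (Wes, 12), (Xia, 12), (Yan, 14)}

ρ[sname→sname2]: schema becomes (sname2, aid); tuples unchanged.
Movie ⋈ RENAME[sname→sname2](Movie) (natural join on aid): {(Cal, 12, Cal), (Cal, 12, Fay), (Cal, 12, Kim), (Cal, 12, Lee), (Cal, 12, Wes), (Cal, 12, Xia), (Fay, 12, Cal), (Fay, 12, Fay), (Fay, 12, Kim), (Fay, 12, Lee), (Fay, 12, Wes), (Fay, 12, Xia), (Ivy, 14, Ivy), (Ivy, 14, Ola), (Ivy, 14, Yan), (Kim, 12, Cal), (Kim, 12, Fay), (Kim, 12, Kim), (Kim, 12, Lee), (Kim, 12, Wes), (Kim, 12, Xia), (Lee, 12, Cal), (Lee, 12, Fay), (Lee, 12, Kim), (Lee, 12, Lee), (Lee, 12, Wes), (Lee, 12, Xia), (Ola, 14, Ivy), (Ola, 14, Ola), (Ola, 14, Yan), (Wes, 12, Cal), (Wes, 12, Fay), (Wes, 12, Kim), (Wes, 12, Lee), (Wes, 12, Wes), (Wes, 12, Xia), (Xia, 12, Cal), (Xia, 12, Fay), (Xia, 12, Kim), (Xia, 12, Lee), (Xia, 12, Wes), (Xia, 12, Xia), (Yan, 14, Ivy), (Yan, 14, Ola), (Yan, 14, Yan)}
Apply σ_{sname ≠ sname2}; surviving tuples: {(Cal, 12, Fay), (Cal, 12, Kim), (Cal, 12, Lee), (Cal, 12, Wes), (Cal, 12, Xia), (Fay, 12, Cal), (Fay, 12, Kim), (Fay, 12, Lee), (Fay, 12, Wes), (Fay, 12, Xia), (Ivy, 14, Ola), (Ivy, 14, Yan), (Kim, 12, Cal), (Kim, 12, Fay), (Kim, 12, Lee), (Kim, 12, Wes), (Kim, 12, Xia), (Lee, 12, Cal), (Lee, 12, Fay), (Lee, 12, Kim), (Lee, 12, Wes), (Lee, 12, Xia), (Ola, 14, Ivy), (Ola, 14, Yan), (Wes, 12, Cal), (Wes, 12, Fay), (Wes, 12, Kim), (Wes, 12, Lee), (Wes, 12, Xia), (Xia, 12, Cal), (Xia, 12, Fay), (Xia, 12, Kim), (Xia, 12, Lee), (Xia, 12, Wes), (Yan, 14, Ivy), (Yan, 14, Ola)}
π_{sname2, aid} gives {(Cal, 12), (Fay, 12), (Ivy, 14), (Kim, 12), (Lee, 12), (Ola, 14), (Wes, 12), (Xia, 12), (Yan, 14)} (27 duplicate(s) eliminated).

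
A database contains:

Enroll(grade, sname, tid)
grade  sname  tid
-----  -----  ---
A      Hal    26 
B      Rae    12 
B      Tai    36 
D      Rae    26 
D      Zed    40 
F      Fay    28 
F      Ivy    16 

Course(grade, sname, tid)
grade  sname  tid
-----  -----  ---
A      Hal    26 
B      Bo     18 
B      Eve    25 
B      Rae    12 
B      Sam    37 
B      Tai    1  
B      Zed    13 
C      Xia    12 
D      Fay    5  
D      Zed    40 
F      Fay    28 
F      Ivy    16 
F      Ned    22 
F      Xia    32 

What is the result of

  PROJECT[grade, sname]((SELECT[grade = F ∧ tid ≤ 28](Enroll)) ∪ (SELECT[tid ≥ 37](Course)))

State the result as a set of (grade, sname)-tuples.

{(B, Sam), (D, Zed), (F, Fay), (F, Ivy)}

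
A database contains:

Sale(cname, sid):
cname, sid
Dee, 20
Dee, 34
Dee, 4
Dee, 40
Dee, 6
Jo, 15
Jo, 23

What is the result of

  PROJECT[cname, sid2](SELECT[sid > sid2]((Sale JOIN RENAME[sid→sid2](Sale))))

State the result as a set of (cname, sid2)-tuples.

ρ[sid→sid2]: schema becomes (cname, sid2); tuples unchanged.
Sale ⋈ RENAME[sid→sid2](Sale) (natural join on cname): {(Dee, 20, 20), (Dee, 20, 34), (Dee, 20, 4), (Dee, 20, 40), (Dee, 20, 6), (Dee, 34, 20), (Dee, 34, 34), (Dee, 34, 4), (Dee, 34, 40), (Dee, 34, 6), (Dee, 4, 20), (Dee, 4, 34), (Dee, 4, 4), (Dee, 4, 40), (Dee, 4, 6), (Dee, 40, 20), (Dee, 40, 34), (Dee, 40, 4), (Dee, 40, 40), (Dee, 40, 6), (Dee, 6, 20), (Dee, 6, 34), (Dee, 6, 4), (Dee, 6, 40), (Dee, 6, 6), (Jo, 15, 15), (Jo, 15, 23), (Jo, 23, 15), (Jo, 23, 23)}
Apply σ_{sid > sid2}; surviving tuples: {(Dee, 20, 4), (Dee, 20, 6), (Dee, 34, 20), (Dee, 34, 4), (Dee, 34, 6), (Dee, 40, 20), (Dee, 40, 34), (Dee, 40, 4), (Dee, 40, 6), (Dee, 6, 4), (Jo, 23, 15)}
π[cname, sid2]: project onto (cname, sid2) (6 duplicate(s) eliminated) → {(Dee, 20), (Dee, 34), (Dee, 4), (Dee, 6), (Jo, 15)}

{(Dee, 20), (Dee, 34), (Dee, 4), (Dee, 6), (Jo, 15)}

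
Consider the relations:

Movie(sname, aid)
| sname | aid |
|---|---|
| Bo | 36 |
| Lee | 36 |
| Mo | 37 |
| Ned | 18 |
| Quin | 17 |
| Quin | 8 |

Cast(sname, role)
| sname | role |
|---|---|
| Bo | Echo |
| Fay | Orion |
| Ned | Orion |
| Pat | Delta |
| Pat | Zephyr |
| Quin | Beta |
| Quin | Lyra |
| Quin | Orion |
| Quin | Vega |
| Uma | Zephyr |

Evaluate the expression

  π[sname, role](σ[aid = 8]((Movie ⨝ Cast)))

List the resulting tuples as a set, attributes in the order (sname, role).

Movie ⋈ Cast (natural join on sname): {(Bo, 36, Echo), (Ned, 18, Orion), (Quin, 17, Beta), (Quin, 17, Lyra), (Quin, 17, Orion), (Quin, 17, Vega), (Quin, 8, Beta), (Quin, 8, Lyra), (Quin, 8, Orion), (Quin, 8, Vega)}
σ[aid = 8]: keep tuples satisfying aid = 8 → {(Quin, 8, Beta), (Quin, 8, Lyra), (Quin, 8, Orion), (Quin, 8, Vega)}
Keep only column(s) sname, role: {(Quin, Beta), (Quin, Lyra), (Quin, Orion), (Quin, Vega)}

{(Quin, Beta), (Quin, Lyra), (Quin, Orion), (Quin, Vega)}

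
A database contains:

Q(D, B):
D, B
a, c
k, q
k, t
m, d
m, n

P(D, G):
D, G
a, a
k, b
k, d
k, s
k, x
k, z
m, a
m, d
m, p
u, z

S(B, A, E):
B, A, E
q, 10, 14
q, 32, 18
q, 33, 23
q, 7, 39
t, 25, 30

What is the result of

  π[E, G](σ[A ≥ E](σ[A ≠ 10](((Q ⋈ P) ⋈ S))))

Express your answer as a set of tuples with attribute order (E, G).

Joining Q and P on D yields {(a, c, a), (k, q, b), (k, q, d), (k, q, s), (k, q, x), (k, q, z), (k, t, b), (k, t, d), (k, t, s), (k, t, x), (k, t, z), (m, d, a), (m, d, d), (m, d, p), (m, n, a), (m, n, d), (m, n, p)}.
Joining (Q ⋈ P) and S on B yields {(k, q, b, 10, 14), (k, q, b, 32, 18), (k, q, b, 33, 23), (k, q, b, 7, 39), (k, q, d, 10, 14), (k, q, d, 32, 18), (k, q, d, 33, 23), (k, q, d, 7, 39), (k, q, s, 10, 14), (k, q, s, 32, 18), (k, q, s, 33, 23), (k, q, s, 7, 39), (k, q, x, 10, 14), (k, q, x, 32, 18), (k, q, x, 33, 23), (k, q, x, 7, 39), (k, q, z, 10, 14), (k, q, z, 32, 18), (k, q, z, 33, 23), (k, q, z, 7, 39), (k, t, b, 25, 30), (k, t, d, 25, 30), (k, t, s, 25, 30), (k, t, x, 25, 30), (k, t, z, 25, 30)}.
Selection A ≠ 10: {(k, q, b, 32, 18), (k, q, b, 33, 23), (k, q, b, 7, 39), (k, q, d, 32, 18), (k, q, d, 33, 23), (k, q, d, 7, 39), (k, q, s, 32, 18), (k, q, s, 33, 23), (k, q, s, 7, 39), (k, q, x, 32, 18), (k, q, x, 33, 23), (k, q, x, 7, 39), (k, q, z, 32, 18), (k, q, z, 33, 23), (k, q, z, 7, 39), (k, t, b, 25, 30), (k, t, d, 25, 30), (k, t, s, 25, 30), (k, t, x, 25, 30), (k, t, z, 25, 30)}
Selection A ≥ E: {(k, q, b, 32, 18), (k, q, b, 33, 23), (k, q, d, 32, 18), (k, q, d, 33, 23), (k, q, s, 32, 18), (k, q, s, 33, 23), (k, q, x, 32, 18), (k, q, x, 33, 23), (k, q, z, 32, 18), (k, q, z, 33, 23)}
π[E, G]: project onto (E, G) → {(18, b), (18, d), (18, s), (18, x), (18, z), (23, b), (23, d), (23, s), (23, x), (23, z)}

{(18, b), (18, d), (18, s), (18, x), (18, z), (23, b), (23, d), (23, s), (23, x), (23, z)}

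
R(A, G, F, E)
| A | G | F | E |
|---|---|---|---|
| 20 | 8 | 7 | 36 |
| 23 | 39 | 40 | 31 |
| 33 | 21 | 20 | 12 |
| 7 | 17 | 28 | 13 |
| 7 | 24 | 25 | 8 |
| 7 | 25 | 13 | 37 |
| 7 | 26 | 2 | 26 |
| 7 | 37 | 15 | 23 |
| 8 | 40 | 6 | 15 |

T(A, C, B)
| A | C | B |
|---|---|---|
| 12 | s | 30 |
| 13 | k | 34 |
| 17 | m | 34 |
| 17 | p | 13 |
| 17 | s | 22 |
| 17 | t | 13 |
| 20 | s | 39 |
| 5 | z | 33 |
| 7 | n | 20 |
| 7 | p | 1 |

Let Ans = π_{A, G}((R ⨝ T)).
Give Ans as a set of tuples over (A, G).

{(20, 8), (7, 17), (7, 24), (7, 25), (7, 26), (7, 37)}

Joining R and T on A yields {(20, 8, 7, 36, s, 39), (7, 17, 28, 13, n, 20), (7, 17, 28, 13, p, 1), (7, 24, 25, 8, n, 20), (7, 24, 25, 8, p, 1), (7, 25, 13, 37, n, 20), (7, 25, 13, 37, p, 1), (7, 26, 2, 26, n, 20), (7, 26, 2, 26, p, 1), (7, 37, 15, 23, n, 20), (7, 37, 15, 23, p, 1)}.
π[A, G]: project onto (A, G) (5 duplicate(s) eliminated) → {(20, 8), (7, 17), (7, 24), (7, 25), (7, 26), (7, 37)}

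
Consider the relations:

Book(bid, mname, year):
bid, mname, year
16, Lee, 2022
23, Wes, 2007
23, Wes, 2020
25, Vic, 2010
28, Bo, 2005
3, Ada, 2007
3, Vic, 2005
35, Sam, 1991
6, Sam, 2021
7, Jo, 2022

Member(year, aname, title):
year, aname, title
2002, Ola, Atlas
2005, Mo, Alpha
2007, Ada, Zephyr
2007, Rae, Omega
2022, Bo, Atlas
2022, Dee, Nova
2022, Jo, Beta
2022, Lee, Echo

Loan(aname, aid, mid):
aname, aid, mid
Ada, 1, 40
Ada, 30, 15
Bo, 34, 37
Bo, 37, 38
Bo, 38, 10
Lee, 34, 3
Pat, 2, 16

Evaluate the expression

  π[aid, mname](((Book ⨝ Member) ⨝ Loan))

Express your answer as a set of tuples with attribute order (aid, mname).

Joining Book and Member on year yields {(16, Lee, 2022, Bo, Atlas), (16, Lee, 2022, Dee, Nova), (16, Lee, 2022, Jo, Beta), (16, Lee, 2022, Lee, Echo), (23, Wes, 2007, Ada, Zephyr), (23, Wes, 2007, Rae, Omega), (28, Bo, 2005, Mo, Alpha), (3, Ada, 2007, Ada, Zephyr), (3, Ada, 2007, Rae, Omega), (3, Vic, 2005, Mo, Alpha), (7, Jo, 2022, Bo, Atlas), (7, Jo, 2022, Dee, Nova), (7, Jo, 2022, Jo, Beta), (7, Jo, 2022, Lee, Echo)}.
Joining (Book ⨝ Member) and Loan on aname yields {(16, Lee, 2022, Bo, Atlas, 34, 37), (16, Lee, 2022, Bo, Atlas, 37, 38), (16, Lee, 2022, Bo, Atlas, 38, 10), (16, Lee, 2022, Lee, Echo, 34, 3), (23, Wes, 2007, Ada, Zephyr, 1, 40), (23, Wes, 2007, Ada, Zephyr, 30, 15), (3, Ada, 2007, Ada, Zephyr, 1, 40), (3, Ada, 2007, Ada, Zephyr, 30, 15), (7, Jo, 2022, Bo, Atlas, 34, 37), (7, Jo, 2022, Bo, Atlas, 37, 38), (7, Jo, 2022, Bo, Atlas, 38, 10), (7, Jo, 2022, Lee, Echo, 34, 3)}.
π[aid, mname]: project onto (aid, mname) (2 duplicate(s) eliminated) → {(1, Ada), (1, Wes), (30, Ada), (30, Wes), (34, Jo), (34, Lee), (37, Jo), (37, Lee), (38, Jo), (38, Lee)}

{(1, Ada), (1, Wes), (30, Ada), (30, Wes), (34, Jo), (34, Lee), (37, Jo), (37, Lee), (38, Jo), (38, Lee)}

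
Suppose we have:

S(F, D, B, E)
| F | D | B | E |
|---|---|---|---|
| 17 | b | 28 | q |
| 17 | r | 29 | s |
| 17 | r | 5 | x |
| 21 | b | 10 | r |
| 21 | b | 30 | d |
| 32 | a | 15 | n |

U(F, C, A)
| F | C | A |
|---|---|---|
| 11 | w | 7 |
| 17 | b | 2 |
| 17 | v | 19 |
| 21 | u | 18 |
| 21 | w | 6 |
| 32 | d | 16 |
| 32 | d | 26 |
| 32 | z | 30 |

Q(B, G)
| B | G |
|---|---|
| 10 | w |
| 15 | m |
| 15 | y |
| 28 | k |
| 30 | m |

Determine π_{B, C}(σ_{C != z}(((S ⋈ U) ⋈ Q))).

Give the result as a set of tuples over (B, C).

Natural join on F: {(17, b, 28, q, b, 2), (17, b, 28, q, v, 19), (17, r, 29, s, b, 2), (17, r, 29, s, v, 19), (17, r, 5, x, b, 2), (17, r, 5, x, v, 19), (21, b, 10, r, u, 18), (21, b, 10, r, w, 6), (21, b, 30, d, u, 18), (21, b, 30, d, w, 6), (32, a, 15, n, d, 16), (32, a, 15, n, d, 26), (32, a, 15, n, z, 30)}
Natural join on B: {(17, b, 28, q, b, 2, k), (17, b, 28, q, v, 19, k), (21, b, 10, r, u, 18, w), (21, b, 10, r, w, 6, w), (21, b, 30, d, u, 18, m), (21, b, 30, d, w, 6, m), (32, a, 15, n, d, 16, m), (32, a, 15, n, d, 16, y), (32, a, 15, n, d, 26, m), (32, a, 15, n, d, 26, y), (32, a, 15, n, z, 30, m), (32, a, 15, n, z, 30, y)}
σ[C != z]: keep tuples satisfying C != z → {(17, b, 28, q, b, 2, k), (17, b, 28, q, v, 19, k), (21, b, 10, r, u, 18, w), (21, b, 10, r, w, 6, w), (21, b, 30, d, u, 18, m), (21, b, 30, d, w, 6, m), (32, a, 15, n, d, 16, m), (32, a, 15, n, d, 16, y), (32, a, 15, n, d, 26, m), (32, a, 15, n, d, 26, y)}
π_{B, C} gives {(10, u), (10, w), (15, d), (28, b), (28, v), (30, u), (30, w)} (3 duplicate(s) eliminated).

{(10, u), (10, w), (15, d), (28, b), (28, v), (30, u), (30, w)}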